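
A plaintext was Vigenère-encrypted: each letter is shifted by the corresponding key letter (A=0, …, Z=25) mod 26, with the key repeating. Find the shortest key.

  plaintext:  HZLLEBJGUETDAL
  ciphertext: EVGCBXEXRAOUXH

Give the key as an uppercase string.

  i= 0: E-H = 23 → X
  i= 1: V-Z = 22 → W
  i= 2: G-L = 21 → V
  i= 3: C-L = 17 → R
  i= 4: B-E = 23 → X
  i= 5: X-B = 22 → W
  i= 6: E-J = 21 → V
  i= 7: X-G = 17 → R
  i= 8: R-U = 23 → X
  i= 9: A-E = 22 → W
  i=10: O-T = 21 → V
  i=11: U-D = 17 → R
  i=12: X-A = 23 → X
  i=13: H-L = 22 → W
  shifts repeat with period 4: XWVR

XWVR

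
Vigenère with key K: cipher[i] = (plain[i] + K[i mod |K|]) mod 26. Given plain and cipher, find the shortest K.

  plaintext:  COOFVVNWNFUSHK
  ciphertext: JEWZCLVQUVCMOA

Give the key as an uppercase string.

  i= 0: J-C =  7 → H
  i= 1: E-O = 16 → Q
  i= 2: W-O =  8 → I
  i= 3: Z-F = 20 → U
  i= 4: C-V =  7 → H
  i= 5: L-V = 16 → Q
  i= 6: V-N =  8 → I
  i= 7: Q-W = 20 → U
  i= 8: U-N =  7 → H
  i= 9: V-F = 16 → Q
  i=10: C-U =  8 → I
  i=11: M-S = 20 → U
  i=12: O-H =  7 → H
  i=13: A-K = 16 → Q
  shifts repeat with period 4: HQIU

HQIU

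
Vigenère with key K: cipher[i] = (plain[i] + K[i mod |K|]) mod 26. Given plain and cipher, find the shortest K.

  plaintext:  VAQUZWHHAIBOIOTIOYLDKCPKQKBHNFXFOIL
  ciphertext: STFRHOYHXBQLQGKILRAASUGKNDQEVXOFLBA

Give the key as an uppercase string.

XTPXISRA

  i= 0: S-V = 23 → X
  i= 1: T-A = 19 → T
  i= 2: F-Q = 15 → P
  i= 3: R-U = 23 → X
  i= 4: H-Z =  8 → I
  i= 5: O-W = 18 → S
  i= 6: Y-H = 17 → R
  i= 7: H-H =  0 → A
  i= 8: X-A = 23 → X
  i= 9: B-I = 19 → T
  i=10: Q-B = 15 → P
  i=11: L-O = 23 → X
  i=12: Q-I =  8 → I
  i=13: G-O = 18 → S
  i=14: K-T = 17 → R
  i=15: I-I =  0 → A
  i=16: L-O = 23 → X
  i=17: R-Y = 19 → T
  i=18: A-L = 15 → P
  i=19: A-D = 23 → X
  i=20: S-K =  8 → I
  i=21: U-C = 18 → S
  i=22: G-P = 17 → R
  i=23: K-K =  0 → A
  i=24: N-Q = 23 → X
  i=25: D-K = 19 → T
  i=26: Q-B = 15 → P
  i=27: E-H = 23 → X
  i=28: V-N =  8 → I
  i=29: X-F = 18 → S
  i=30: O-X = 17 → R
  i=31: F-F =  0 → A
  i=32: L-O = 23 → X
  i=33: B-I = 19 → T
  i=34: A-L = 15 → P
  shifts repeat with period 8: XTPXISRA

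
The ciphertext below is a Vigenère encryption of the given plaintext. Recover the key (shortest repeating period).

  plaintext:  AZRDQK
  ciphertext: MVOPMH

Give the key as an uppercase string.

  i= 0: M-A = 12 → M
  i= 1: V-Z = 22 → W
  i= 2: O-R = 23 → X
  i= 3: P-D = 12 → M
  i= 4: M-Q = 22 → W
  i= 5: H-K = 23 → X
  shifts repeat with period 3: MWX

MWX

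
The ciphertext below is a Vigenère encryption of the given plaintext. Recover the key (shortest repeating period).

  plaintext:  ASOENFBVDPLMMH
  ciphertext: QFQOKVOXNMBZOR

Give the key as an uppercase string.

QNCKX

  i= 0: Q-A = 16 → Q
  i= 1: F-S = 13 → N
  i= 2: Q-O =  2 → C
  i= 3: O-E = 10 → K
  i= 4: K-N = 23 → X
  i= 5: V-F = 16 → Q
  i= 6: O-B = 13 → N
  i= 7: X-V =  2 → C
  i= 8: N-D = 10 → K
  i= 9: M-P = 23 → X
  i=10: B-L = 16 → Q
  i=11: Z-M = 13 → N
  i=12: O-M =  2 → C
  i=13: R-H = 10 → K
  shifts repeat with period 5: QNCKX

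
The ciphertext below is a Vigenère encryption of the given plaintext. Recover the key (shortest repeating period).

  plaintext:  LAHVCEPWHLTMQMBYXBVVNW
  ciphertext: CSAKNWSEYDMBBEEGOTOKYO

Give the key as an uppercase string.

RSTPLSDI

  i= 0: C-L = 17 → R
  i= 1: S-A = 18 → S
  i= 2: A-H = 19 → T
  i= 3: K-V = 15 → P
  i= 4: N-C = 11 → L
  i= 5: W-E = 18 → S
  i= 6: S-P =  3 → D
  i= 7: E-W =  8 → I
  i= 8: Y-H = 17 → R
  i= 9: D-L = 18 → S
  i=10: M-T = 19 → T
  i=11: B-M = 15 → P
  i=12: B-Q = 11 → L
  i=13: E-M = 18 → S
  i=14: E-B =  3 → D
  i=15: G-Y =  8 → I
  i=16: O-X = 17 → R
  i=17: T-B = 18 → S
  i=18: O-V = 19 → T
  i=19: K-V = 15 → P
  i=20: Y-N = 11 → L
  i=21: O-W = 18 → S
  shifts repeat with period 8: RSTPLSDI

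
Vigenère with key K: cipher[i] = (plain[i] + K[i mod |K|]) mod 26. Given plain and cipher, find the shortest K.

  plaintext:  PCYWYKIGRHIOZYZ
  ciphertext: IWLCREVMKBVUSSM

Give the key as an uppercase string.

TUNG

  i= 0: I-P = 19 → T
  i= 1: W-C = 20 → U
  i= 2: L-Y = 13 → N
  i= 3: C-W =  6 → G
  i= 4: R-Y = 19 → T
  i= 5: E-K = 20 → U
  i= 6: V-I = 13 → N
  i= 7: M-G =  6 → G
  i= 8: K-R = 19 → T
  i= 9: B-H = 20 → U
  i=10: V-I = 13 → N
  i=11: U-O =  6 → G
  i=12: S-Z = 19 → T
  i=13: S-Y = 20 → U
  i=14: M-Z = 13 → N
  shifts repeat with period 4: TUNG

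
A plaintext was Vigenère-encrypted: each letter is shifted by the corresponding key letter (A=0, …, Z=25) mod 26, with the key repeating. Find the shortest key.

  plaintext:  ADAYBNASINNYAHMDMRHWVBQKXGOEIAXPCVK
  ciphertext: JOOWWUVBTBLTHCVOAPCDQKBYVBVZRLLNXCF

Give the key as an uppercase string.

JLOYVHV

  i= 0: J-A =  9 → J
  i= 1: O-D = 11 → L
  i= 2: O-A = 14 → O
  i= 3: W-Y = 24 → Y
  i= 4: W-B = 21 → V
  i= 5: U-N =  7 → H
  i= 6: V-A = 21 → V
  i= 7: B-S =  9 → J
  i= 8: T-I = 11 → L
  i= 9: B-N = 14 → O
  i=10: L-N = 24 → Y
  i=11: T-Y = 21 → V
  i=12: H-A =  7 → H
  i=13: C-H = 21 → V
  i=14: V-M =  9 → J
  i=15: O-D = 11 → L
  i=16: A-M = 14 → O
  i=17: P-R = 24 → Y
  i=18: C-H = 21 → V
  i=19: D-W =  7 → H
  i=20: Q-V = 21 → V
  i=21: K-B =  9 → J
  i=22: B-Q = 11 → L
  i=23: Y-K = 14 → O
  i=24: V-X = 24 → Y
  i=25: B-G = 21 → V
  i=26: V-O =  7 → H
  i=27: Z-E = 21 → V
  i=28: R-I =  9 → J
  i=29: L-A = 11 → L
  i=30: L-X = 14 → O
  i=31: N-P = 24 → Y
  i=32: X-C = 21 → V
  i=33: C-V =  7 → H
  i=34: F-K = 21 → V
  shifts repeat with period 7: JLOYVHV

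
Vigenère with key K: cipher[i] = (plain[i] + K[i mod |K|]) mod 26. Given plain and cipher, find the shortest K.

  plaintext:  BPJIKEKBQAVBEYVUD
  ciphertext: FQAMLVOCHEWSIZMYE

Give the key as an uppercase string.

EBR

  i= 0: F-B =  4 → E
  i= 1: Q-P =  1 → B
  i= 2: A-J = 17 → R
  i= 3: M-I =  4 → E
  i= 4: L-K =  1 → B
  i= 5: V-E = 17 → R
  i= 6: O-K =  4 → E
  i= 7: C-B =  1 → B
  i= 8: H-Q = 17 → R
  i= 9: E-A =  4 → E
  i=10: W-V =  1 → B
  i=11: S-B = 17 → R
  i=12: I-E =  4 → E
  i=13: Z-Y =  1 → B
  i=14: M-V = 17 → R
  i=15: Y-U =  4 → E
  i=16: E-D =  1 → B
  shifts repeat with period 3: EBR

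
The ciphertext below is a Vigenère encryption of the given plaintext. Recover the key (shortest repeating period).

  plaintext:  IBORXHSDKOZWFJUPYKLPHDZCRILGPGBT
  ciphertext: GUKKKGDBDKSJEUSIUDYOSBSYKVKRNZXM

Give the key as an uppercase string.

  i= 0: G-I = 24 → Y
  i= 1: U-B = 19 → T
  i= 2: K-O = 22 → W
  i= 3: K-R = 19 → T
  i= 4: K-X = 13 → N
  i= 5: G-H = 25 → Z
  i= 6: D-S = 11 → L
  i= 7: B-D = 24 → Y
  i= 8: D-K = 19 → T
  i= 9: K-O = 22 → W
  i=10: S-Z = 19 → T
  i=11: J-W = 13 → N
  i=12: E-F = 25 → Z
  i=13: U-J = 11 → L
  i=14: S-U = 24 → Y
  i=15: I-P = 19 → T
  i=16: U-Y = 22 → W
  i=17: D-K = 19 → T
  i=18: Y-L = 13 → N
  i=19: O-P = 25 → Z
  i=20: S-H = 11 → L
  i=21: B-D = 24 → Y
  i=22: S-Z = 19 → T
  i=23: Y-C = 22 → W
  i=24: K-R = 19 → T
  i=25: V-I = 13 → N
  i=26: K-L = 25 → Z
  i=27: R-G = 11 → L
  i=28: N-P = 24 → Y
  i=29: Z-G = 19 → T
  i=30: X-B = 22 → W
  i=31: M-T = 19 → T
  shifts repeat with period 7: YTWTNZL

YTWTNZL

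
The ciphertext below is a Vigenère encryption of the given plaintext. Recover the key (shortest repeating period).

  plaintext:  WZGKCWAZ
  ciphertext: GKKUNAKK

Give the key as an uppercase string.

  i= 0: G-W = 10 → K
  i= 1: K-Z = 11 → L
  i= 2: K-G =  4 → E
  i= 3: U-K = 10 → K
  i= 4: N-C = 11 → L
  i= 5: A-W =  4 → E
  i= 6: K-A = 10 → K
  i= 7: K-Z = 11 → L
  shifts repeat with period 3: KLE

KLE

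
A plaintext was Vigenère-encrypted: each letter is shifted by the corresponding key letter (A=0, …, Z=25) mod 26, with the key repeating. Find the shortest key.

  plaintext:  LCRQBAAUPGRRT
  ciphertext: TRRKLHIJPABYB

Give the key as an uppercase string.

IPAUKH

  i= 0: T-L =  8 → I
  i= 1: R-C = 15 → P
  i= 2: R-R =  0 → A
  i= 3: K-Q = 20 → U
  i= 4: L-B = 10 → K
  i= 5: H-A =  7 → H
  i= 6: I-A =  8 → I
  i= 7: J-U = 15 → P
  i= 8: P-P =  0 → A
  i= 9: A-G = 20 → U
  i=10: B-R = 10 → K
  i=11: Y-R =  7 → H
  i=12: B-T =  8 → I
  shifts repeat with period 6: IPAUKH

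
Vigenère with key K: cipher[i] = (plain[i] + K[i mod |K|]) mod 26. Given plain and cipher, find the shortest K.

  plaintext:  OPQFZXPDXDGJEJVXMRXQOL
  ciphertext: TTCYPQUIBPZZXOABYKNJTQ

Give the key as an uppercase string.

  i= 0: T-O =  5 → F
  i= 1: T-P =  4 → E
  i= 2: C-Q = 12 → M
  i= 3: Y-F = 19 → T
  i= 4: P-Z = 16 → Q
  i= 5: Q-X = 19 → T
  i= 6: U-P =  5 → F
  i= 7: I-D =  5 → F
  i= 8: B-X =  4 → E
  i= 9: P-D = 12 → M
  i=10: Z-G = 19 → T
  i=11: Z-J = 16 → Q
  i=12: X-E = 19 → T
  i=13: O-J =  5 → F
  i=14: A-V =  5 → F
  i=15: B-X =  4 → E
  i=16: Y-M = 12 → M
  i=17: K-R = 19 → T
  i=18: N-X = 16 → Q
  i=19: J-Q = 19 → T
  i=20: T-O =  5 → F
  i=21: Q-L =  5 → F
  shifts repeat with period 7: FEMTQTF

FEMTQTF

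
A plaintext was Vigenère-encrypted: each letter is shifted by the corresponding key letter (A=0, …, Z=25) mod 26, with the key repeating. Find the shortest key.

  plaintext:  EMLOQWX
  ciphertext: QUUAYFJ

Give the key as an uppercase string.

  i= 0: Q-E = 12 → M
  i= 1: U-M =  8 → I
  i= 2: U-L =  9 → J
  i= 3: A-O = 12 → M
  i= 4: Y-Q =  8 → I
  i= 5: F-W =  9 → J
  i= 6: J-X = 12 → M
  shifts repeat with period 3: MIJ

MIJ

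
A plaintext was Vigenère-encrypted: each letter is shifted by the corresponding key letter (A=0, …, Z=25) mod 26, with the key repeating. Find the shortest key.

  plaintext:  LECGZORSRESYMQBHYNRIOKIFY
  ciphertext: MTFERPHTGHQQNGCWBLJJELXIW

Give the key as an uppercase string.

  i= 0: M-L =  1 → B
  i= 1: T-E = 15 → P
  i= 2: F-C =  3 → D
  i= 3: E-G = 24 → Y
  i= 4: R-Z = 18 → S
  i= 5: P-O =  1 → B
  i= 6: H-R = 16 → Q
  i= 7: T-S =  1 → B
  i= 8: G-R = 15 → P
  i= 9: H-E =  3 → D
  i=10: Q-S = 24 → Y
  i=11: Q-Y = 18 → S
  i=12: N-M =  1 → B
  i=13: G-Q = 16 → Q
  i=14: C-B =  1 → B
  i=15: W-H = 15 → P
  i=16: B-Y =  3 → D
  i=17: L-N = 24 → Y
  i=18: J-R = 18 → S
  i=19: J-I =  1 → B
  i=20: E-O = 16 → Q
  i=21: L-K =  1 → B
  i=22: X-I = 15 → P
  i=23: I-F =  3 → D
  i=24: W-Y = 24 → Y
  shifts repeat with period 7: BPDYSBQ

BPDYSBQ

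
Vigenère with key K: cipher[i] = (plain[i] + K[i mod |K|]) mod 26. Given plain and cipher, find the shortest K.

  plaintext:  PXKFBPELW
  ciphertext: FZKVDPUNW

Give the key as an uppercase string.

QCA

  i= 0: F-P = 16 → Q
  i= 1: Z-X =  2 → C
  i= 2: K-K =  0 → A
  i= 3: V-F = 16 → Q
  i= 4: D-B =  2 → C
  i= 5: P-P =  0 → A
  i= 6: U-E = 16 → Q
  i= 7: N-L =  2 → C
  i= 8: W-W =  0 → A
  shifts repeat with period 3: QCA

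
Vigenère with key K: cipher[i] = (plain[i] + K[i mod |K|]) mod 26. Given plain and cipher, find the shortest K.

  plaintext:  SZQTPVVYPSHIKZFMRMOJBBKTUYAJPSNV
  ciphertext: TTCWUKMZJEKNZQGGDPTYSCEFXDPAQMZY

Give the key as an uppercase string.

BUMDFPR

  i= 0: T-S =  1 → B
  i= 1: T-Z = 20 → U
  i= 2: C-Q = 12 → M
  i= 3: W-T =  3 → D
  i= 4: U-P =  5 → F
  i= 5: K-V = 15 → P
  i= 6: M-V = 17 → R
  i= 7: Z-Y =  1 → B
  i= 8: J-P = 20 → U
  i= 9: E-S = 12 → M
  i=10: K-H =  3 → D
  i=11: N-I =  5 → F
  i=12: Z-K = 15 → P
  i=13: Q-Z = 17 → R
  i=14: G-F =  1 → B
  i=15: G-M = 20 → U
  i=16: D-R = 12 → M
  i=17: P-M =  3 → D
  i=18: T-O =  5 → F
  i=19: Y-J = 15 → P
  i=20: S-B = 17 → R
  i=21: C-B =  1 → B
  i=22: E-K = 20 → U
  i=23: F-T = 12 → M
  i=24: X-U =  3 → D
  i=25: D-Y =  5 → F
  i=26: P-A = 15 → P
  i=27: A-J = 17 → R
  i=28: Q-P =  1 → B
  i=29: M-S = 20 → U
  i=30: Z-N = 12 → M
  i=31: Y-V =  3 → D
  shifts repeat with period 7: BUMDFPR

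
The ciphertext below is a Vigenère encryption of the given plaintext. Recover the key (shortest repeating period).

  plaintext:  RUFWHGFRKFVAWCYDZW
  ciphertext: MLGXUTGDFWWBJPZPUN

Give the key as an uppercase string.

VRBBNNBM

  i= 0: M-R = 21 → V
  i= 1: L-U = 17 → R
  i= 2: G-F =  1 → B
  i= 3: X-W =  1 → B
  i= 4: U-H = 13 → N
  i= 5: T-G = 13 → N
  i= 6: G-F =  1 → B
  i= 7: D-R = 12 → M
  i= 8: F-K = 21 → V
  i= 9: W-F = 17 → R
  i=10: W-V =  1 → B
  i=11: B-A =  1 → B
  i=12: J-W = 13 → N
  i=13: P-C = 13 → N
  i=14: Z-Y =  1 → B
  i=15: P-D = 12 → M
  i=16: U-Z = 21 → V
  i=17: N-W = 17 → R
  shifts repeat with period 8: VRBBNNBM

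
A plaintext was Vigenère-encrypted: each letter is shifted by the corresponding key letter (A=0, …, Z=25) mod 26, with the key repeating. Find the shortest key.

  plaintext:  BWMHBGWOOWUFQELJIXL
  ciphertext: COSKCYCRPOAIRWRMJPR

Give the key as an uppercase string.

BSGD

  i= 0: C-B =  1 → B
  i= 1: O-W = 18 → S
  i= 2: S-M =  6 → G
  i= 3: K-H =  3 → D
  i= 4: C-B =  1 → B
  i= 5: Y-G = 18 → S
  i= 6: C-W =  6 → G
  i= 7: R-O =  3 → D
  i= 8: P-O =  1 → B
  i= 9: O-W = 18 → S
  i=10: A-U =  6 → G
  i=11: I-F =  3 → D
  i=12: R-Q =  1 → B
  i=13: W-E = 18 → S
  i=14: R-L =  6 → G
  i=15: M-J =  3 → D
  i=16: J-I =  1 → B
  i=17: P-X = 18 → S
  i=18: R-L =  6 → G
  shifts repeat with period 4: BSGD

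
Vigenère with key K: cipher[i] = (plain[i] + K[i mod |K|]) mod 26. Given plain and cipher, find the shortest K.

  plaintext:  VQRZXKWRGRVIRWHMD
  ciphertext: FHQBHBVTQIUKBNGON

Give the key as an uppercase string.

KRZC

  i= 0: F-V = 10 → K
  i= 1: H-Q = 17 → R
  i= 2: Q-R = 25 → Z
  i= 3: B-Z =  2 → C
  i= 4: H-X = 10 → K
  i= 5: B-K = 17 → R
  i= 6: V-W = 25 → Z
  i= 7: T-R =  2 → C
  i= 8: Q-G = 10 → K
  i= 9: I-R = 17 → R
  i=10: U-V = 25 → Z
  i=11: K-I =  2 → C
  i=12: B-R = 10 → K
  i=13: N-W = 17 → R
  i=14: G-H = 25 → Z
  i=15: O-M =  2 → C
  i=16: N-D = 10 → K
  shifts repeat with period 4: KRZC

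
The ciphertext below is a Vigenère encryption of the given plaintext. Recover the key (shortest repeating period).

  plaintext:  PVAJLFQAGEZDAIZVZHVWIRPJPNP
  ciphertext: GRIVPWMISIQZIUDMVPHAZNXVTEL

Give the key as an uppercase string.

  i= 0: G-P = 17 → R
  i= 1: R-V = 22 → W
  i= 2: I-A =  8 → I
  i= 3: V-J = 12 → M
  i= 4: P-L =  4 → E
  i= 5: W-F = 17 → R
  i= 6: M-Q = 22 → W
  i= 7: I-A =  8 → I
  i= 8: S-G = 12 → M
  i= 9: I-E =  4 → E
  i=10: Q-Z = 17 → R
  i=11: Z-D = 22 → W
  i=12: I-A =  8 → I
  i=13: U-I = 12 → M
  i=14: D-Z =  4 → E
  i=15: M-V = 17 → R
  i=16: V-Z = 22 → W
  i=17: P-H =  8 → I
  i=18: H-V = 12 → M
  i=19: A-W =  4 → E
  i=20: Z-I = 17 → R
  i=21: N-R = 22 → W
  i=22: X-P =  8 → I
  i=23: V-J = 12 → M
  i=24: T-P =  4 → E
  i=25: E-N = 17 → R
  i=26: L-P = 22 → W
  shifts repeat with period 5: RWIME

RWIME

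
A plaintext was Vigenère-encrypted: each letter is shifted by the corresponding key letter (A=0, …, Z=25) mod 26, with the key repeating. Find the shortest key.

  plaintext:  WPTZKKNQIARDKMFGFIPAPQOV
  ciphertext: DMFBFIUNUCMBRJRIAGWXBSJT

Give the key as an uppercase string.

HXMCVY

  i= 0: D-W =  7 → H
  i= 1: M-P = 23 → X
  i= 2: F-T = 12 → M
  i= 3: B-Z =  2 → C
  i= 4: F-K = 21 → V
  i= 5: I-K = 24 → Y
  i= 6: U-N =  7 → H
  i= 7: N-Q = 23 → X
  i= 8: U-I = 12 → M
  i= 9: C-A =  2 → C
  i=10: M-R = 21 → V
  i=11: B-D = 24 → Y
  i=12: R-K =  7 → H
  i=13: J-M = 23 → X
  i=14: R-F = 12 → M
  i=15: I-G =  2 → C
  i=16: A-F = 21 → V
  i=17: G-I = 24 → Y
  i=18: W-P =  7 → H
  i=19: X-A = 23 → X
  i=20: B-P = 12 → M
  i=21: S-Q =  2 → C
  i=22: J-O = 21 → V
  i=23: T-V = 24 → Y
  shifts repeat with period 6: HXMCVY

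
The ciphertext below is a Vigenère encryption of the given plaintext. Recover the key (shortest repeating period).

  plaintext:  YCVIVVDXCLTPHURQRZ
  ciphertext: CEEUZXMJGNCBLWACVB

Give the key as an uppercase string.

  i= 0: C-Y =  4 → E
  i= 1: E-C =  2 → C
  i= 2: E-V =  9 → J
  i= 3: U-I = 12 → M
  i= 4: Z-V =  4 → E
  i= 5: X-V =  2 → C
  i= 6: M-D =  9 → J
  i= 7: J-X = 12 → M
  i= 8: G-C =  4 → E
  i= 9: N-L =  2 → C
  i=10: C-T =  9 → J
  i=11: B-P = 12 → M
  i=12: L-H =  4 → E
  i=13: W-U =  2 → C
  i=14: A-R =  9 → J
  i=15: C-Q = 12 → M
  i=16: V-R =  4 → E
  i=17: B-Z =  2 → C
  shifts repeat with period 4: ECJM

ECJM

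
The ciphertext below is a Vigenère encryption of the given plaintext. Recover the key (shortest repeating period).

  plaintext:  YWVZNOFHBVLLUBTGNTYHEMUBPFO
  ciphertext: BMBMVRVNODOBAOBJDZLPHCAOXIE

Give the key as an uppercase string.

  i= 0: B-Y =  3 → D
  i= 1: M-W = 16 → Q
  i= 2: B-V =  6 → G
  i= 3: M-Z = 13 → N
  i= 4: V-N =  8 → I
  i= 5: R-O =  3 → D
  i= 6: V-F = 16 → Q
  i= 7: N-H =  6 → G
  i= 8: O-B = 13 → N
  i= 9: D-V =  8 → I
  i=10: O-L =  3 → D
  i=11: B-L = 16 → Q
  i=12: A-U =  6 → G
  i=13: O-B = 13 → N
  i=14: B-T =  8 → I
  i=15: J-G =  3 → D
  i=16: D-N = 16 → Q
  i=17: Z-T =  6 → G
  i=18: L-Y = 13 → N
  i=19: P-H =  8 → I
  i=20: H-E =  3 → D
  i=21: C-M = 16 → Q
  i=22: A-U =  6 → G
  i=23: O-B = 13 → N
  i=24: X-P =  8 → I
  i=25: I-F =  3 → D
  i=26: E-O = 16 → Q
  shifts repeat with period 5: DQGNI

DQGNI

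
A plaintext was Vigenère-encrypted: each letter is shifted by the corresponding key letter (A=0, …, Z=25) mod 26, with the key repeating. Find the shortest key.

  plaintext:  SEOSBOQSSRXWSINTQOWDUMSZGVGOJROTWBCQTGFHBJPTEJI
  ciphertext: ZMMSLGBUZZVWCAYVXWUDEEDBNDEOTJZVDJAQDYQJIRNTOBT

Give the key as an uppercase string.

  i= 0: Z-S =  7 → H
  i= 1: M-E =  8 → I
  i= 2: M-O = 24 → Y
  i= 3: S-S =  0 → A
  i= 4: L-B = 10 → K
  i= 5: G-O = 18 → S
  i= 6: B-Q = 11 → L
  i= 7: U-S =  2 → C
  i= 8: Z-S =  7 → H
  i= 9: Z-R =  8 → I
  i=10: V-X = 24 → Y
  i=11: W-W =  0 → A
  i=12: C-S = 10 → K
  i=13: A-I = 18 → S
  i=14: Y-N = 11 → L
  i=15: V-T =  2 → C
  i=16: X-Q =  7 → H
  i=17: W-O =  8 → I
  i=18: U-W = 24 → Y
  i=19: D-D =  0 → A
  i=20: E-U = 10 → K
  i=21: E-M = 18 → S
  i=22: D-S = 11 → L
  i=23: B-Z =  2 → C
  i=24: N-G =  7 → H
  i=25: D-V =  8 → I
  i=26: E-G = 24 → Y
  i=27: O-O =  0 → A
  i=28: T-J = 10 → K
  i=29: J-R = 18 → S
  i=30: Z-O = 11 → L
  i=31: V-T =  2 → C
  i=32: D-W =  7 → H
  i=33: J-B =  8 → I
  i=34: A-C = 24 → Y
  i=35: Q-Q =  0 → A
  i=36: D-T = 10 → K
  i=37: Y-G = 18 → S
  i=38: Q-F = 11 → L
  i=39: J-H =  2 → C
  i=40: I-B =  7 → H
  i=41: R-J =  8 → I
  i=42: N-P = 24 → Y
  i=43: T-T =  0 → A
  i=44: O-E = 10 → K
  i=45: B-J = 18 → S
  i=46: T-I = 11 → L
  shifts repeat with period 8: HIYAKSLC

HIYAKSLC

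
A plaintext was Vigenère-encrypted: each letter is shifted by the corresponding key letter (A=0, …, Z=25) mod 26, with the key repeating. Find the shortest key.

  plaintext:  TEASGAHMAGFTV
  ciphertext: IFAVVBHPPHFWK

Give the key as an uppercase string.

  i= 0: I-T = 15 → P
  i= 1: F-E =  1 → B
  i= 2: A-A =  0 → A
  i= 3: V-S =  3 → D
  i= 4: V-G = 15 → P
  i= 5: B-A =  1 → B
  i= 6: H-H =  0 → A
  i= 7: P-M =  3 → D
  i= 8: P-A = 15 → P
  i= 9: H-G =  1 → B
  i=10: F-F =  0 → A
  i=11: W-T =  3 → D
  i=12: K-V = 15 → P
  shifts repeat with period 4: PBAD

PBAD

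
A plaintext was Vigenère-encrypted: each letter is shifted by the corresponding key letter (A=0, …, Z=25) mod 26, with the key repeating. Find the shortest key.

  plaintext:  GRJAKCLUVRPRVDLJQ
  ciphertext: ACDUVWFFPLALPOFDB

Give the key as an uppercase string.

  i= 0: A-G = 20 → U
  i= 1: C-R = 11 → L
  i= 2: D-J = 20 → U
  i= 3: U-A = 20 → U
  i= 4: V-K = 11 → L
  i= 5: W-C = 20 → U
  i= 6: F-L = 20 → U
  i= 7: F-U = 11 → L
  i= 8: P-V = 20 → U
  i= 9: L-R = 20 → U
  i=10: A-P = 11 → L
  i=11: L-R = 20 → U
  i=12: P-V = 20 → U
  i=13: O-D = 11 → L
  i=14: F-L = 20 → U
  i=15: D-J = 20 → U
  i=16: B-Q = 11 → L
  shifts repeat with period 3: ULU

ULU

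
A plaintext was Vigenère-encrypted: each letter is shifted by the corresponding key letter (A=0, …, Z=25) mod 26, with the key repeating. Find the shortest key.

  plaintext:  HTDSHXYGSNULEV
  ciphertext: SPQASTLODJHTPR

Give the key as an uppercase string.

  i= 0: S-H = 11 → L
  i= 1: P-T = 22 → W
  i= 2: Q-D = 13 → N
  i= 3: A-S =  8 → I
  i= 4: S-H = 11 → L
  i= 5: T-X = 22 → W
  i= 6: L-Y = 13 → N
  i= 7: O-G =  8 → I
  i= 8: D-S = 11 → L
  i= 9: J-N = 22 → W
  i=10: H-U = 13 → N
  i=11: T-L =  8 → I
  i=12: P-E = 11 → L
  i=13: R-V = 22 → W
  shifts repeat with period 4: LWNI

LWNI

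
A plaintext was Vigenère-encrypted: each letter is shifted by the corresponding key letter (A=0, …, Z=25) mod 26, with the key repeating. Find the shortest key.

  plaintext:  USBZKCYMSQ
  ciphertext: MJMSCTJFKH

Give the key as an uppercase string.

SRLT

  i= 0: M-U = 18 → S
  i= 1: J-S = 17 → R
  i= 2: M-B = 11 → L
  i= 3: S-Z = 19 → T
  i= 4: C-K = 18 → S
  i= 5: T-C = 17 → R
  i= 6: J-Y = 11 → L
  i= 7: F-M = 19 → T
  i= 8: K-S = 18 → S
  i= 9: H-Q = 17 → R
  shifts repeat with period 4: SRLT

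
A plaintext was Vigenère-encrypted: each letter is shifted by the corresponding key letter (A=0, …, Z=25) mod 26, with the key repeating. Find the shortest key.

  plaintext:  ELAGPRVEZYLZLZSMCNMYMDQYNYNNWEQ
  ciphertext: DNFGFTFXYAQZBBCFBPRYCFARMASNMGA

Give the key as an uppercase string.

ZCFAQCKT

  i= 0: D-E = 25 → Z
  i= 1: N-L =  2 → C
  i= 2: F-A =  5 → F
  i= 3: G-G =  0 → A
  i= 4: F-P = 16 → Q
  i= 5: T-R =  2 → C
  i= 6: F-V = 10 → K
  i= 7: X-E = 19 → T
  i= 8: Y-Z = 25 → Z
  i= 9: A-Y =  2 → C
  i=10: Q-L =  5 → F
  i=11: Z-Z =  0 → A
  i=12: B-L = 16 → Q
  i=13: B-Z =  2 → C
  i=14: C-S = 10 → K
  i=15: F-M = 19 → T
  i=16: B-C = 25 → Z
  i=17: P-N =  2 → C
  i=18: R-M =  5 → F
  i=19: Y-Y =  0 → A
  i=20: C-M = 16 → Q
  i=21: F-D =  2 → C
  i=22: A-Q = 10 → K
  i=23: R-Y = 19 → T
  i=24: M-N = 25 → Z
  i=25: A-Y =  2 → C
  i=26: S-N =  5 → F
  i=27: N-N =  0 → A
  i=28: M-W = 16 → Q
  i=29: G-E =  2 → C
  i=30: A-Q = 10 → K
  shifts repeat with period 8: ZCFAQCKT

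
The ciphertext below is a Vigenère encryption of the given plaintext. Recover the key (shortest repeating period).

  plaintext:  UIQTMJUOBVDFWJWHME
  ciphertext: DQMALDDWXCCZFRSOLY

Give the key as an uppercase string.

  i= 0: D-U =  9 → J
  i= 1: Q-I =  8 → I
  i= 2: M-Q = 22 → W
  i= 3: A-T =  7 → H
  i= 4: L-M = 25 → Z
  i= 5: D-J = 20 → U
  i= 6: D-U =  9 → J
  i= 7: W-O =  8 → I
  i= 8: X-B = 22 → W
  i= 9: C-V =  7 → H
  i=10: C-D = 25 → Z
  i=11: Z-F = 20 → U
  i=12: F-W =  9 → J
  i=13: R-J =  8 → I
  i=14: S-W = 22 → W
  i=15: O-H =  7 → H
  i=16: L-M = 25 → Z
  i=17: Y-E = 20 → U
  shifts repeat with period 6: JIWHZU

JIWHZU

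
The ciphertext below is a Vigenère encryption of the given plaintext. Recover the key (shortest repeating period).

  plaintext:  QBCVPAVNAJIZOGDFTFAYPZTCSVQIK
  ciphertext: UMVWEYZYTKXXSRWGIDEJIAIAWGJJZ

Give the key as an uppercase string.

ELTBPY

  i= 0: U-Q =  4 → E
  i= 1: M-B = 11 → L
  i= 2: V-C = 19 → T
  i= 3: W-V =  1 → B
  i= 4: E-P = 15 → P
  i= 5: Y-A = 24 → Y
  i= 6: Z-V =  4 → E
  i= 7: Y-N = 11 → L
  i= 8: T-A = 19 → T
  i= 9: K-J =  1 → B
  i=10: X-I = 15 → P
  i=11: X-Z = 24 → Y
  i=12: S-O =  4 → E
  i=13: R-G = 11 → L
  i=14: W-D = 19 → T
  i=15: G-F =  1 → B
  i=16: I-T = 15 → P
  i=17: D-F = 24 → Y
  i=18: E-A =  4 → E
  i=19: J-Y = 11 → L
  i=20: I-P = 19 → T
  i=21: A-Z =  1 → B
  i=22: I-T = 15 → P
  i=23: A-C = 24 → Y
  i=24: W-S =  4 → E
  i=25: G-V = 11 → L
  i=26: J-Q = 19 → T
  i=27: J-I =  1 → B
  i=28: Z-K = 15 → P
  shifts repeat with period 6: ELTBPY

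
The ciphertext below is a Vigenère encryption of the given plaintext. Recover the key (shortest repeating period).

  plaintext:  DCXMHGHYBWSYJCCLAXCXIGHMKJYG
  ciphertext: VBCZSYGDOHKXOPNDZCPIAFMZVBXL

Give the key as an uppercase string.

SZFNL

  i= 0: V-D = 18 → S
  i= 1: B-C = 25 → Z
  i= 2: C-X =  5 → F
  i= 3: Z-M = 13 → N
  i= 4: S-H = 11 → L
  i= 5: Y-G = 18 → S
  i= 6: G-H = 25 → Z
  i= 7: D-Y =  5 → F
  i= 8: O-B = 13 → N
  i= 9: H-W = 11 → L
  i=10: K-S = 18 → S
  i=11: X-Y = 25 → Z
  i=12: O-J =  5 → F
  i=13: P-C = 13 → N
  i=14: N-C = 11 → L
  i=15: D-L = 18 → S
  i=16: Z-A = 25 → Z
  i=17: C-X =  5 → F
  i=18: P-C = 13 → N
  i=19: I-X = 11 → L
  i=20: A-I = 18 → S
  i=21: F-G = 25 → Z
  i=22: M-H =  5 → F
  i=23: Z-M = 13 → N
  i=24: V-K = 11 → L
  i=25: B-J = 18 → S
  i=26: X-Y = 25 → Z
  i=27: L-G =  5 → F
  shifts repeat with period 5: SZFNL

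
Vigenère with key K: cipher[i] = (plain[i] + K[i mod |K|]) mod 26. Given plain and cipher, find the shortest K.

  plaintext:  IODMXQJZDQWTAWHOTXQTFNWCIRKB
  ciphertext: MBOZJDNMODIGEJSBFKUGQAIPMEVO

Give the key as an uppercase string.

ENLNMN

  i= 0: M-I =  4 → E
  i= 1: B-O = 13 → N
  i= 2: O-D = 11 → L
  i= 3: Z-M = 13 → N
  i= 4: J-X = 12 → M
  i= 5: D-Q = 13 → N
  i= 6: N-J =  4 → E
  i= 7: M-Z = 13 → N
  i= 8: O-D = 11 → L
  i= 9: D-Q = 13 → N
  i=10: I-W = 12 → M
  i=11: G-T = 13 → N
  i=12: E-A =  4 → E
  i=13: J-W = 13 → N
  i=14: S-H = 11 → L
  i=15: B-O = 13 → N
  i=16: F-T = 12 → M
  i=17: K-X = 13 → N
  i=18: U-Q =  4 → E
  i=19: G-T = 13 → N
  i=20: Q-F = 11 → L
  i=21: A-N = 13 → N
  i=22: I-W = 12 → M
  i=23: P-C = 13 → N
  i=24: M-I =  4 → E
  i=25: E-R = 13 → N
  i=26: V-K = 11 → L
  i=27: O-B = 13 → N
  shifts repeat with period 6: ENLNMN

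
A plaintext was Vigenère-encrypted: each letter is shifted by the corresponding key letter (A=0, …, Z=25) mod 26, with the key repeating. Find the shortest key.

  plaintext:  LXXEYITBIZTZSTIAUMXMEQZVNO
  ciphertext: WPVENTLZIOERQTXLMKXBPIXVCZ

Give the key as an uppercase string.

LSYAP

  i= 0: W-L = 11 → L
  i= 1: P-X = 18 → S
  i= 2: V-X = 24 → Y
  i= 3: E-E =  0 → A
  i= 4: N-Y = 15 → P
  i= 5: T-I = 11 → L
  i= 6: L-T = 18 → S
  i= 7: Z-B = 24 → Y
  i= 8: I-I =  0 → A
  i= 9: O-Z = 15 → P
  i=10: E-T = 11 → L
  i=11: R-Z = 18 → S
  i=12: Q-S = 24 → Y
  i=13: T-T =  0 → A
  i=14: X-I = 15 → P
  i=15: L-A = 11 → L
  i=16: M-U = 18 → S
  i=17: K-M = 24 → Y
  i=18: X-X =  0 → A
  i=19: B-M = 15 → P
  i=20: P-E = 11 → L
  i=21: I-Q = 18 → S
  i=22: X-Z = 24 → Y
  i=23: V-V =  0 → A
  i=24: C-N = 15 → P
  i=25: Z-O = 11 → L
  shifts repeat with period 5: LSYAP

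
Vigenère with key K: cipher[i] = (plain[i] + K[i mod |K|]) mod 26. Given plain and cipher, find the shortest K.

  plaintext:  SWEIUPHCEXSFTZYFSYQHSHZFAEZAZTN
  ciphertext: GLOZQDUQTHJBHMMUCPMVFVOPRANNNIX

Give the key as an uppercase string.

  i= 0: G-S = 14 → O
  i= 1: L-W = 15 → P
  i= 2: O-E = 10 → K
  i= 3: Z-I = 17 → R
  i= 4: Q-U = 22 → W
  i= 5: D-P = 14 → O
  i= 6: U-H = 13 → N
  i= 7: Q-C = 14 → O
  i= 8: T-E = 15 → P
  i= 9: H-X = 10 → K
  i=10: J-S = 17 → R
  i=11: B-F = 22 → W
  i=12: H-T = 14 → O
  i=13: M-Z = 13 → N
  i=14: M-Y = 14 → O
  i=15: U-F = 15 → P
  i=16: C-S = 10 → K
  i=17: P-Y = 17 → R
  i=18: M-Q = 22 → W
  i=19: V-H = 14 → O
  i=20: F-S = 13 → N
  i=21: V-H = 14 → O
  i=22: O-Z = 15 → P
  i=23: P-F = 10 → K
  i=24: R-A = 17 → R
  i=25: A-E = 22 → W
  i=26: N-Z = 14 → O
  i=27: N-A = 13 → N
  i=28: N-Z = 14 → O
  i=29: I-T = 15 → P
  i=30: X-N = 10 → K
  shifts repeat with period 7: OPKRWON

OPKRWON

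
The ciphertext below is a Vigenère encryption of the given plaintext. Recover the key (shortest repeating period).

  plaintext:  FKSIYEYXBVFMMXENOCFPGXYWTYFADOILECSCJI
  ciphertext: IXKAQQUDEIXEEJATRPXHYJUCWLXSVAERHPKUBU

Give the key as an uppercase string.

DNSSSMWG

  i= 0: I-F =  3 → D
  i= 1: X-K = 13 → N
  i= 2: K-S = 18 → S
  i= 3: A-I = 18 → S
  i= 4: Q-Y = 18 → S
  i= 5: Q-E = 12 → M
  i= 6: U-Y = 22 → W
  i= 7: D-X =  6 → G
  i= 8: E-B =  3 → D
  i= 9: I-V = 13 → N
  i=10: X-F = 18 → S
  i=11: E-M = 18 → S
  i=12: E-M = 18 → S
  i=13: J-X = 12 → M
  i=14: A-E = 22 → W
  i=15: T-N =  6 → G
  i=16: R-O =  3 → D
  i=17: P-C = 13 → N
  i=18: X-F = 18 → S
  i=19: H-P = 18 → S
  i=20: Y-G = 18 → S
  i=21: J-X = 12 → M
  i=22: U-Y = 22 → W
  i=23: C-W =  6 → G
  i=24: W-T =  3 → D
  i=25: L-Y = 13 → N
  i=26: X-F = 18 → S
  i=27: S-A = 18 → S
  i=28: V-D = 18 → S
  i=29: A-O = 12 → M
  i=30: E-I = 22 → W
  i=31: R-L =  6 → G
  i=32: H-E =  3 → D
  i=33: P-C = 13 → N
  i=34: K-S = 18 → S
  i=35: U-C = 18 → S
  i=36: B-J = 18 → S
  i=37: U-I = 12 → M
  shifts repeat with period 8: DNSSSMWG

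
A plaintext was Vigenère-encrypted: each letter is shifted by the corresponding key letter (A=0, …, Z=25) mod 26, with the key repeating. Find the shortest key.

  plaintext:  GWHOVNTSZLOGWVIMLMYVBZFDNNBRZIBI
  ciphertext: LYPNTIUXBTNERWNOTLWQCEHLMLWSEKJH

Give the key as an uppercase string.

  i= 0: L-G =  5 → F
  i= 1: Y-W =  2 → C
  i= 2: P-H =  8 → I
  i= 3: N-O = 25 → Z
  i= 4: T-V = 24 → Y
  i= 5: I-N = 21 → V
  i= 6: U-T =  1 → B
  i= 7: X-S =  5 → F
  i= 8: B-Z =  2 → C
  i= 9: T-L =  8 → I
  i=10: N-O = 25 → Z
  i=11: E-G = 24 → Y
  i=12: R-W = 21 → V
  i=13: W-V =  1 → B
  i=14: N-I =  5 → F
  i=15: O-M =  2 → C
  i=16: T-L =  8 → I
  i=17: L-M = 25 → Z
  i=18: W-Y = 24 → Y
  i=19: Q-V = 21 → V
  i=20: C-B =  1 → B
  i=21: E-Z =  5 → F
  i=22: H-F =  2 → C
  i=23: L-D =  8 → I
  i=24: M-N = 25 → Z
  i=25: L-N = 24 → Y
  i=26: W-B = 21 → V
  i=27: S-R =  1 → B
  i=28: E-Z =  5 → F
  i=29: K-I =  2 → C
  i=30: J-B =  8 → I
  i=31: H-I = 25 → Z
  shifts repeat with period 7: FCIZYVB

FCIZYVB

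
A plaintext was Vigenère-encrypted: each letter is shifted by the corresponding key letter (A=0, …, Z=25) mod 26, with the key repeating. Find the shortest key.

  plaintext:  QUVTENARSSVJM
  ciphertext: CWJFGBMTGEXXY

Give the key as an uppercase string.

  i= 0: C-Q = 12 → M
  i= 1: W-U =  2 → C
  i= 2: J-V = 14 → O
  i= 3: F-T = 12 → M
  i= 4: G-E =  2 → C
  i= 5: B-N = 14 → O
  i= 6: M-A = 12 → M
  i= 7: T-R =  2 → C
  i= 8: G-S = 14 → O
  i= 9: E-S = 12 → M
  i=10: X-V =  2 → C
  i=11: X-J = 14 → O
  i=12: Y-M = 12 → M
  shifts repeat with period 3: MCO

MCO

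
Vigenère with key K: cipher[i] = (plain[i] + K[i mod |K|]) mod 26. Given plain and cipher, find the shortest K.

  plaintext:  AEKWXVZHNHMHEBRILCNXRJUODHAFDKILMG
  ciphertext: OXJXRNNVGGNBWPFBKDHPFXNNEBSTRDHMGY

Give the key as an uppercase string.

  i= 0: O-A = 14 → O
  i= 1: X-E = 19 → T
  i= 2: J-K = 25 → Z
  i= 3: X-W =  1 → B
  i= 4: R-X = 20 → U
  i= 5: N-V = 18 → S
  i= 6: N-Z = 14 → O
  i= 7: V-H = 14 → O
  i= 8: G-N = 19 → T
  i= 9: G-H = 25 → Z
  i=10: N-M =  1 → B
  i=11: B-H = 20 → U
  i=12: W-E = 18 → S
  i=13: P-B = 14 → O
  i=14: F-R = 14 → O
  i=15: B-I = 19 → T
  i=16: K-L = 25 → Z
  i=17: D-C =  1 → B
  i=18: H-N = 20 → U
  i=19: P-X = 18 → S
  i=20: F-R = 14 → O
  i=21: X-J = 14 → O
  i=22: N-U = 19 → T
  i=23: N-O = 25 → Z
  i=24: E-D =  1 → B
  i=25: B-H = 20 → U
  i=26: S-A = 18 → S
  i=27: T-F = 14 → O
  i=28: R-D = 14 → O
  i=29: D-K = 19 → T
  i=30: H-I = 25 → Z
  i=31: M-L =  1 → B
  i=32: G-M = 20 → U
  i=33: Y-G = 18 → S
  shifts repeat with period 7: OTZBUSO

OTZBUSO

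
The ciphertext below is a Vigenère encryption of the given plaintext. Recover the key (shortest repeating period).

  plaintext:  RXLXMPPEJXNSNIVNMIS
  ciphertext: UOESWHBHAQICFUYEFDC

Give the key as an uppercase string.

  i= 0: U-R =  3 → D
  i= 1: O-X = 17 → R
  i= 2: E-L = 19 → T
  i= 3: S-X = 21 → V
  i= 4: W-M = 10 → K
  i= 5: H-P = 18 → S
  i= 6: B-P = 12 → M
  i= 7: H-E =  3 → D
  i= 8: A-J = 17 → R
  i= 9: Q-X = 19 → T
  i=10: I-N = 21 → V
  i=11: C-S = 10 → K
  i=12: F-N = 18 → S
  i=13: U-I = 12 → M
  i=14: Y-V =  3 → D
  i=15: E-N = 17 → R
  i=16: F-M = 19 → T
  i=17: D-I = 21 → V
  i=18: C-S = 10 → K
  shifts repeat with period 7: DRTVKSM

DRTVKSM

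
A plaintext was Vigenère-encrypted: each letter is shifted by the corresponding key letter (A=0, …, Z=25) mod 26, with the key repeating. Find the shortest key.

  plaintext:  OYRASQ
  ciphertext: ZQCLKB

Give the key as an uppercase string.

  i= 0: Z-O = 11 → L
  i= 1: Q-Y = 18 → S
  i= 2: C-R = 11 → L
  i= 3: L-A = 11 → L
  i= 4: K-S = 18 → S
  i= 5: B-Q = 11 → L
  shifts repeat with period 3: LSL

LSL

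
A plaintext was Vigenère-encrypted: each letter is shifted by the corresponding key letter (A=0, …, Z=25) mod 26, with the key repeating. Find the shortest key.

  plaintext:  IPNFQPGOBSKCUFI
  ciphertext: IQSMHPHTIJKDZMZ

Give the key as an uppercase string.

ABFHR

  i= 0: I-I =  0 → A
  i= 1: Q-P =  1 → B
  i= 2: S-N =  5 → F
  i= 3: M-F =  7 → H
  i= 4: H-Q = 17 → R
  i= 5: P-P =  0 → A
  i= 6: H-G =  1 → B
  i= 7: T-O =  5 → F
  i= 8: I-B =  7 → H
  i= 9: J-S = 17 → R
  i=10: K-K =  0 → A
  i=11: D-C =  1 → B
  i=12: Z-U =  5 → F
  i=13: M-F =  7 → H
  i=14: Z-I = 17 → R
  shifts repeat with period 5: ABFHR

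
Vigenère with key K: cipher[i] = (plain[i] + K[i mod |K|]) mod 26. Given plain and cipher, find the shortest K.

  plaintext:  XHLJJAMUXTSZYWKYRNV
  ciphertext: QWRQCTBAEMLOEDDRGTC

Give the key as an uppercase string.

  i= 0: Q-X = 19 → T
  i= 1: W-H = 15 → P
  i= 2: R-L =  6 → G
  i= 3: Q-J =  7 → H
  i= 4: C-J = 19 → T
  i= 5: T-A = 19 → T
  i= 6: B-M = 15 → P
  i= 7: A-U =  6 → G
  i= 8: E-X =  7 → H
  i= 9: M-T = 19 → T
  i=10: L-S = 19 → T
  i=11: O-Z = 15 → P
  i=12: E-Y =  6 → G
  i=13: D-W =  7 → H
  i=14: D-K = 19 → T
  i=15: R-Y = 19 → T
  i=16: G-R = 15 → P
  i=17: T-N =  6 → G
  i=18: C-V =  7 → H
  shifts repeat with period 5: TPGHT

TPGHT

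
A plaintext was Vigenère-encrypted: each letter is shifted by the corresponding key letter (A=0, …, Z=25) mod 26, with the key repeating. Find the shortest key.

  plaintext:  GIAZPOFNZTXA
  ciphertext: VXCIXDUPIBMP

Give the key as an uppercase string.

PPCJI

  i= 0: V-G = 15 → P
  i= 1: X-I = 15 → P
  i= 2: C-A =  2 → C
  i= 3: I-Z =  9 → J
  i= 4: X-P =  8 → I
  i= 5: D-O = 15 → P
  i= 6: U-F = 15 → P
  i= 7: P-N =  2 → C
  i= 8: I-Z =  9 → J
  i= 9: B-T =  8 → I
  i=10: M-X = 15 → P
  i=11: P-A = 15 → P
  shifts repeat with period 5: PPCJI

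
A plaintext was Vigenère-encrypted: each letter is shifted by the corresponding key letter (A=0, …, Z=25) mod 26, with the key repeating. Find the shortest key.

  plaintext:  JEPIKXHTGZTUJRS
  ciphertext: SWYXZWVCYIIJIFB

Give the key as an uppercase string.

JSJPPZO

  i= 0: S-J =  9 → J
  i= 1: W-E = 18 → S
  i= 2: Y-P =  9 → J
  i= 3: X-I = 15 → P
  i= 4: Z-K = 15 → P
  i= 5: W-X = 25 → Z
  i= 6: V-H = 14 → O
  i= 7: C-T =  9 → J
  i= 8: Y-G = 18 → S
  i= 9: I-Z =  9 → J
  i=10: I-T = 15 → P
  i=11: J-U = 15 → P
  i=12: I-J = 25 → Z
  i=13: F-R = 14 → O
  i=14: B-S =  9 → J
  shifts repeat with period 7: JSJPPZO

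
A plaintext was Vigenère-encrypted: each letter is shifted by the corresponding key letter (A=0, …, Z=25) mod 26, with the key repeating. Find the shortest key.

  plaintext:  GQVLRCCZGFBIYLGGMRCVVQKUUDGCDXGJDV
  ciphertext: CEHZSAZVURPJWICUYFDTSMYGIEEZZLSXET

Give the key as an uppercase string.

WOMOBYX

  i= 0: C-G = 22 → W
  i= 1: E-Q = 14 → O
  i= 2: H-V = 12 → M
  i= 3: Z-L = 14 → O
  i= 4: S-R =  1 → B
  i= 5: A-C = 24 → Y
  i= 6: Z-C = 23 → X
  i= 7: V-Z = 22 → W
  i= 8: U-G = 14 → O
  i= 9: R-F = 12 → M
  i=10: P-B = 14 → O
  i=11: J-I =  1 → B
  i=12: W-Y = 24 → Y
  i=13: I-L = 23 → X
  i=14: C-G = 22 → W
  i=15: U-G = 14 → O
  i=16: Y-M = 12 → M
  i=17: F-R = 14 → O
  i=18: D-C =  1 → B
  i=19: T-V = 24 → Y
  i=20: S-V = 23 → X
  i=21: M-Q = 22 → W
  i=22: Y-K = 14 → O
  i=23: G-U = 12 → M
  i=24: I-U = 14 → O
  i=25: E-D =  1 → B
  i=26: E-G = 24 → Y
  i=27: Z-C = 23 → X
  i=28: Z-D = 22 → W
  i=29: L-X = 14 → O
  i=30: S-G = 12 → M
  i=31: X-J = 14 → O
  i=32: E-D =  1 → B
  i=33: T-V = 24 → Y
  shifts repeat with period 7: WOMOBYX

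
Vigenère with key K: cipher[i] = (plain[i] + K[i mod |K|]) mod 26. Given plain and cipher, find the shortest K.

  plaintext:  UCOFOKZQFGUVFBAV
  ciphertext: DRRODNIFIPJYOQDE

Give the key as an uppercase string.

  i= 0: D-U =  9 → J
  i= 1: R-C = 15 → P
  i= 2: R-O =  3 → D
  i= 3: O-F =  9 → J
  i= 4: D-O = 15 → P
  i= 5: N-K =  3 → D
  i= 6: I-Z =  9 → J
  i= 7: F-Q = 15 → P
  i= 8: I-F =  3 → D
  i= 9: P-G =  9 → J
  i=10: J-U = 15 → P
  i=11: Y-V =  3 → D
  i=12: O-F =  9 → J
  i=13: Q-B = 15 → P
  i=14: D-A =  3 → D
  i=15: E-V =  9 → J
  shifts repeat with period 3: JPD

JPD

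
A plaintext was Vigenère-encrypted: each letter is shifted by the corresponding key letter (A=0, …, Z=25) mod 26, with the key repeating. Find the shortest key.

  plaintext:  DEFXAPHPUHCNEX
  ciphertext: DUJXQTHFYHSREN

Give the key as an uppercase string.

AQE

  i= 0: D-D =  0 → A
  i= 1: U-E = 16 → Q
  i= 2: J-F =  4 → E
  i= 3: X-X =  0 → A
  i= 4: Q-A = 16 → Q
  i= 5: T-P =  4 → E
  i= 6: H-H =  0 → A
  i= 7: F-P = 16 → Q
  i= 8: Y-U =  4 → E
  i= 9: H-H =  0 → A
  i=10: S-C = 16 → Q
  i=11: R-N =  4 → E
  i=12: E-E =  0 → A
  i=13: N-X = 16 → Q
  shifts repeat with period 3: AQE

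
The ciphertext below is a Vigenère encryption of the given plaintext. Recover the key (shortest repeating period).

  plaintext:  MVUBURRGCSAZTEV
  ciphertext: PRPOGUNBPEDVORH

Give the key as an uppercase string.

DWVNM

  i= 0: P-M =  3 → D
  i= 1: R-V = 22 → W
  i= 2: P-U = 21 → V
  i= 3: O-B = 13 → N
  i= 4: G-U = 12 → M
  i= 5: U-R =  3 → D
  i= 6: N-R = 22 → W
  i= 7: B-G = 21 → V
  i= 8: P-C = 13 → N
  i= 9: E-S = 12 → M
  i=10: D-A =  3 → D
  i=11: V-Z = 22 → W
  i=12: O-T = 21 → V
  i=13: R-E = 13 → N
  i=14: H-V = 12 → M
  shifts repeat with period 5: DWVNM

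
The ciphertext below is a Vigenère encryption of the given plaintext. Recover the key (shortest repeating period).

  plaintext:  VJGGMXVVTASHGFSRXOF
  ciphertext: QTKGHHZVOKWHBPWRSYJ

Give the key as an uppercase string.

VKEA

  i= 0: Q-V = 21 → V
  i= 1: T-J = 10 → K
  i= 2: K-G =  4 → E
  i= 3: G-G =  0 → A
  i= 4: H-M = 21 → V
  i= 5: H-X = 10 → K
  i= 6: Z-V =  4 → E
  i= 7: V-V =  0 → A
  i= 8: O-T = 21 → V
  i= 9: K-A = 10 → K
  i=10: W-S =  4 → E
  i=11: H-H =  0 → A
  i=12: B-G = 21 → V
  i=13: P-F = 10 → K
  i=14: W-S =  4 → E
  i=15: R-R =  0 → A
  i=16: S-X = 21 → V
  i=17: Y-O = 10 → K
  i=18: J-F =  4 → E
  shifts repeat with period 4: VKEA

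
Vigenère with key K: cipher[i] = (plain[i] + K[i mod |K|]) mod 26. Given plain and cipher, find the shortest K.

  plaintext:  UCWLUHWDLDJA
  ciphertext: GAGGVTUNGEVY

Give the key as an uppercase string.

MYKVB

  i= 0: G-U = 12 → M
  i= 1: A-C = 24 → Y
  i= 2: G-W = 10 → K
  i= 3: G-L = 21 → V
  i= 4: V-U =  1 → B
  i= 5: T-H = 12 → M
  i= 6: U-W = 24 → Y
  i= 7: N-D = 10 → K
  i= 8: G-L = 21 → V
  i= 9: E-D =  1 → B
  i=10: V-J = 12 → M
  i=11: Y-A = 24 → Y
  shifts repeat with period 5: MYKVB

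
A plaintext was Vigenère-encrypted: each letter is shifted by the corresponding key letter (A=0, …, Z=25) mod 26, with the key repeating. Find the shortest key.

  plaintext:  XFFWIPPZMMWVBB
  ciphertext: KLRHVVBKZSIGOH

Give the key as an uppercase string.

NGML

  i= 0: K-X = 13 → N
  i= 1: L-F =  6 → G
  i= 2: R-F = 12 → M
  i= 3: H-W = 11 → L
  i= 4: V-I = 13 → N
  i= 5: V-P =  6 → G
  i= 6: B-P = 12 → M
  i= 7: K-Z = 11 → L
  i= 8: Z-M = 13 → N
  i= 9: S-M =  6 → G
  i=10: I-W = 12 → M
  i=11: G-V = 11 → L
  i=12: O-B = 13 → N
  i=13: H-B =  6 → G
  shifts repeat with period 4: NGML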